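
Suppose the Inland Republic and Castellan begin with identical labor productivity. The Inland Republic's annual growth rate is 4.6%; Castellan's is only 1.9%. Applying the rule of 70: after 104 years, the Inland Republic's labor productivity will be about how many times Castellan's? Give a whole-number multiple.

the Inland Republic pulls ahead at 2.7 pp per year, so the ratio doubles every 70/2.7 ≈ 25.93 years.
In 104 years that's 4.01 doublings: 2^4.01 ≈ 16.

around 16 times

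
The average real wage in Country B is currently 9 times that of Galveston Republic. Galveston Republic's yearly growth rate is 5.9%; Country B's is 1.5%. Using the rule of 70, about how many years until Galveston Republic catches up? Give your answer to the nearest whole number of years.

about 50 years

The growth-rate gap is 5.9% − 1.5% = 4.4 percentage points.
So the ratio between them halves every 70/4.4 ≈ 15.91 years.
A 9 times gap takes log₂(9) ≈ 3.17 halvings to close: 3.17 × 15.91 ≈ 50 years.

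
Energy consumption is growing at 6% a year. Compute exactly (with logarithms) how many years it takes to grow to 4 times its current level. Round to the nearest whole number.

24 years

t = ln(4) / ln(1 + 0.06) = 1.3863 / 0.058269 ≈ 23.79.
≈ 24 years.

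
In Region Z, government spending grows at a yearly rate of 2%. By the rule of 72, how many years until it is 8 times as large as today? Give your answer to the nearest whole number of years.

108 years

At 2% it doubles every 72/2 ≈ 36.00 years.
8 = 2^3, so 3 doublings → 108 years.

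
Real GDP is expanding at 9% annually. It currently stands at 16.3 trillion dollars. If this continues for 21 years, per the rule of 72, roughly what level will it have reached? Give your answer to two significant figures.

It doubles every 72/9 ≈ 8.00 years, so 21 years is 2.63 doublings.
2^2.63 ≈ 6.19; 16.3 × 6.19 ≈ 100 trillion dollars.

roughly 100 trillion dollars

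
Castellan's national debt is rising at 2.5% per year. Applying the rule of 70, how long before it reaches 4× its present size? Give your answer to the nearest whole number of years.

At 2.5% it doubles every 70/2.5 ≈ 28.00 years.
Getting to 4× needs 2 doublings: 2 × 28.00 ≈ 56 years.

roughly 56 years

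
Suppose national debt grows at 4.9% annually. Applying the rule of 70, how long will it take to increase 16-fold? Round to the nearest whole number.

≈ 57 years

Doubling time ≈ 70/4.9 = 14.29 years.
16× is 4 doublings, so 4 × 14.29 ≈ 57 years.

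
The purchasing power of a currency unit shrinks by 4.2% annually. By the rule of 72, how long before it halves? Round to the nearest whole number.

Falling at 4.2%, it halves about every 72/4.2 = 17.14 years.

around 17 years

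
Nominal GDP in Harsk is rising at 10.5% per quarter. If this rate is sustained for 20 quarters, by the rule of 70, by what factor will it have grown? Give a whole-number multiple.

At 10.5% one doubling takes ≈ 6.67 quarters; 20 quarters is 3 of them, so ×8.

approximately 8 times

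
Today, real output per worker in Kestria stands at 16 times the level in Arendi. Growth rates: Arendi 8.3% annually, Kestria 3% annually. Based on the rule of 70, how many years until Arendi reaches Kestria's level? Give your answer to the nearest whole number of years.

roughly 53 years

Arendi gains on Kestria at 8.3% − 3% = 5.3 points a year.
At that relative rate the gap halves every 70/5.3 ≈ 13.21 years.
A 16 times gap closes after 4 halvings: 4 × 13.21 ≈ 53 years.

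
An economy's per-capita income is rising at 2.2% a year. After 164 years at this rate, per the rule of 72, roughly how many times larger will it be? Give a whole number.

Doubling time ≈ 72/2.2 = 32.73 years.
164/32.73 ≈ 5 doublings, so about 2^5 = 32×.

around 32 times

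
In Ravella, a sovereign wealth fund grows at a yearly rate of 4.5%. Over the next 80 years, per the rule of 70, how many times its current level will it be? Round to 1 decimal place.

≈ 35.3 times

Doubling time ≈ 70/4.5 = 15.56 years.
80 years / 15.56 ≈ 5.14 doublings → factor 2^5.14 ≈ 35.3.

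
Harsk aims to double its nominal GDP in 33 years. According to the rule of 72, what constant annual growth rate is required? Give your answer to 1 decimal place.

approximately 2.2% a year

72 / 33 ≈ 2.18, so about 2.2% a year.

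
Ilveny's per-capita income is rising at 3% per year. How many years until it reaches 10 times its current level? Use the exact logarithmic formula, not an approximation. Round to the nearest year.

t = ln(10) / ln(1 + 0.03) = 2.3026 / 0.029559 ≈ 77.90.
≈ 78 years.

78 years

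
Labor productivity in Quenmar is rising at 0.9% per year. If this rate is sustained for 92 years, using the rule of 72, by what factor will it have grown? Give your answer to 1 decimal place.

≈ 2.2 times

Doubling time ≈ 72/0.9 = 80.00 years.
92 years / 80.00 ≈ 1.15 doublings → factor 2^1.15 ≈ 2.2.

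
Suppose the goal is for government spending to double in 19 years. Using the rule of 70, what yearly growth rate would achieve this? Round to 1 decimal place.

70 / 19 ≈ 3.68, so about 3.7% per year.

≈ 3.7%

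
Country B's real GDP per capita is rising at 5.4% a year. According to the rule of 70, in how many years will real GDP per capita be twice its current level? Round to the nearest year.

Doubling time ≈ 70 / 5.4 = 12.96 years.

roughly 13 years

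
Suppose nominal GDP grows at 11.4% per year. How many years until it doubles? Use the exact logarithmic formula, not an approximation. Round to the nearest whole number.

6 years

t = ln(2) / ln(1 + 0.114) = 0.6931 / 0.107957 ≈ 6.42.
≈ 6 years.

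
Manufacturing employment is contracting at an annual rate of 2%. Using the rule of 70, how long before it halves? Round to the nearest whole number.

Falling at 2%, it halves about every 70/2 = 35.00 years.

≈ 35 years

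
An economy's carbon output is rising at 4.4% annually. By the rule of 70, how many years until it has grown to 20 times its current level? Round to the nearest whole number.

One doubling takes 70/4.4 = 15.91 years.
20× is log₂ 20 ≈ 4.32 doublings, so ≈ 4.32 × 15.91 = 69 years.

approximately 69 years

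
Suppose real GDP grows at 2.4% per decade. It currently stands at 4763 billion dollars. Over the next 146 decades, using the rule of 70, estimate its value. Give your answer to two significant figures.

Doubling time ≈ 70/2.4 = 29.17 decades.
146 decades is 146/29.17 ≈ 5.01 doublings, a factor of 2^5.01 ≈ 32.22.
4763 × 32.22 ≈ 150000 billion dollars.

around 150000 billion dollars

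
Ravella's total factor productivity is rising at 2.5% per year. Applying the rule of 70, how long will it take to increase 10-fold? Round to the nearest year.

about 93 years

One doubling takes 70/2.5 = 28.00 years.
Reaching 10× takes log₂(10) ≈ 3.32 doublings.
3.32 × 28.00 ≈ 93 years.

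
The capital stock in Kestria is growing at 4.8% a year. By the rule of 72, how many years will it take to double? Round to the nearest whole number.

about 15 years

Doubling time ≈ 72 / 4.8 = 15.00 years.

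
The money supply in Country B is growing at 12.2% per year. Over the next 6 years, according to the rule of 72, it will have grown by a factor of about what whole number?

roughly 2 times

Doubling time ≈ 72/12.2 = 5.90 years.
6/5.90 ≈ 1 doubling, so about 2^1 = 2×.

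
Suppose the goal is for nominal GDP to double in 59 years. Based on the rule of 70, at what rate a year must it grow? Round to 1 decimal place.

≈ 1.2% a year

70 / 59 ≈ 1.19, so about 1.2% a year.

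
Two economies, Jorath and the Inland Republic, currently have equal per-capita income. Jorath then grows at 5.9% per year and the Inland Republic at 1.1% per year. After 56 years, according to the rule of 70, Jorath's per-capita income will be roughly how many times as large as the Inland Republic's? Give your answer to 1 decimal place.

around 14.3 times

Jorath pulls ahead at 4.8 pp per year, so the ratio doubles every 70/4.8 ≈ 14.58 years.
In 56 years that's 3.84 doublings: 2^3.84 ≈ 14.3.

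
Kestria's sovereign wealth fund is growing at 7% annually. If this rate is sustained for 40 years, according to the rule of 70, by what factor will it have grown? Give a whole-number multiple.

around 16 times

70/7 ≈ 10.00 years per doubling.
40 years fits 4 doublings: 2^4 = 16.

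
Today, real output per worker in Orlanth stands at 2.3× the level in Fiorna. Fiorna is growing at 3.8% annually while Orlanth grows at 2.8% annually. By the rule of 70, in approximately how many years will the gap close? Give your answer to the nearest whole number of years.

84 years

Fiorna gains on Orlanth at 3.8% − 2.8% = 1 point a year.
At that relative rate the gap halves every 70/1 ≈ 70.00 years.
A 2.3× gap takes log₂(2.3) ≈ 1.20 halvings to close: 1.20 × 70.00 ≈ 84 years.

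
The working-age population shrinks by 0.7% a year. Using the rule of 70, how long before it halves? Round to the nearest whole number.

around 100 years

Falling at 0.7%, it halves about every 70/0.7 = 100.00 years.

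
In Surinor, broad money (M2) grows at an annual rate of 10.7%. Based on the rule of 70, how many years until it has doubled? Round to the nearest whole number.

Doubling time ≈ 70 / 10.7 = 6.54 years.

about 7 years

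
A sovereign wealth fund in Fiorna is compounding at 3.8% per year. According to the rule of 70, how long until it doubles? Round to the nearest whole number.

At 3.8%, doubling takes about 70/3.8 = 18.42 years.

roughly 18 years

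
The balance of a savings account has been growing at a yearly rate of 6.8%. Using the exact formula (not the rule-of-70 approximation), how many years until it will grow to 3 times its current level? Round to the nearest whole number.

t = ln(3) / ln(1 + 0.068) = 1.0986 / 0.065788 ≈ 16.70.
≈ 17 years.

17 years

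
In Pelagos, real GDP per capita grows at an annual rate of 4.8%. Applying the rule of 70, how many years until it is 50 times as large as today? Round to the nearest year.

roughly 82 years

One doubling takes 70/4.8 = 14.58 years.
Reaching 50× takes log₂(50) ≈ 5.64 doublings.
5.64 × 14.58 ≈ 82 years.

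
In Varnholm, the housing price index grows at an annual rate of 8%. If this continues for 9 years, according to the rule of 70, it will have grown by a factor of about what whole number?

roughly 2 times

At 8% one doubling takes ≈ 8.75 years; 9 years is 1 of them, so ×2.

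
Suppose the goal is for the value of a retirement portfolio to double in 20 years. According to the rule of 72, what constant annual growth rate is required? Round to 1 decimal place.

72 / 20 ≈ 3.60, so about 3.6% a year.

roughly 3.6%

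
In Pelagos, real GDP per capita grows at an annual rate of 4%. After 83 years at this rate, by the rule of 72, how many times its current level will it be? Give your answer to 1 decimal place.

Doubles every ≈ 18.00 years (72/4).
83 years is 4.61 doublings; 2^4.61 ≈ 24.4×.

≈ 24.4 times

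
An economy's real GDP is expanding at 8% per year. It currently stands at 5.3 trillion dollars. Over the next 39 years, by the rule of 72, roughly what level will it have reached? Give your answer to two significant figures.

Doubling time ≈ 72/8 = 9.00 years.
39 years is 39/9.00 ≈ 4.33 doublings, a factor of 2^4.33 ≈ 20.11.
5.3 × 20.11 ≈ 110 trillion dollars.

approximately 110 trillion dollars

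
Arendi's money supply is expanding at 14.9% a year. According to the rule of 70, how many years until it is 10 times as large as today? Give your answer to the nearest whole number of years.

around 16 years

One doubling takes 70/14.9 = 4.70 years.
10× is log₂ 10 ≈ 3.32 doublings, so ≈ 3.32 × 4.70 = 16 years.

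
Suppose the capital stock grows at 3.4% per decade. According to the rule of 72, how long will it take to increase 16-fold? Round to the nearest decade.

≈ 85 decades

One doubling takes 72/3.4 = 21.18 decades.
16× is 4 doublings, so 4 × 21.18 ≈ 85 decades.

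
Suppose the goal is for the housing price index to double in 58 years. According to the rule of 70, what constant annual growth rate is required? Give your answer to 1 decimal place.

70 / 58 ≈ 1.21, so about 1.2% a year.

1.2% a year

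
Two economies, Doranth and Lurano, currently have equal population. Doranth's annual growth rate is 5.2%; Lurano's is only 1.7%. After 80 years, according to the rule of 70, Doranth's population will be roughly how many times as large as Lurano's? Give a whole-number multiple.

about 16 times

Rate gap = 5.2% − 1.7% = 3.5 points.
The ratio doubles every 70/3.5 ≈ 20.00 years.
80/20.00 ≈ 4.00 doublings → ratio ≈ 2^4.00 ≈ 16.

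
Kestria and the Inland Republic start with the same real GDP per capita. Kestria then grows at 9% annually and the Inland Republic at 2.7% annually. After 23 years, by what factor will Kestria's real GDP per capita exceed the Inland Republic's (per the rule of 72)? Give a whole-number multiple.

≈ 4 times

Kestria pulls ahead at 6.3 pp per year, so the ratio doubles every 72/6.3 ≈ 11.43 years.
In 23 years that's 2.01 doublings: 2^2.01 ≈ 4.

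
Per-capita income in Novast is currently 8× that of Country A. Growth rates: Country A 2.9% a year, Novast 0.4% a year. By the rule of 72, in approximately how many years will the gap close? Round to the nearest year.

roughly 86 years

Country A gains on Novast at 2.9% − 0.4% = 2.5 points a year.
At that relative rate the gap halves every 72/2.5 ≈ 28.80 years.
An 8× gap closes after 3 halvings: 3 × 28.80 ≈ 86 years.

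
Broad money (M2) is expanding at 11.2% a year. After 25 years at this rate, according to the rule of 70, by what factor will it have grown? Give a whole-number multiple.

Doubling time ≈ 70/11.2 = 6.25 years.
25/6.25 ≈ 4 doublings, so about 2^4 = 16×.

16 times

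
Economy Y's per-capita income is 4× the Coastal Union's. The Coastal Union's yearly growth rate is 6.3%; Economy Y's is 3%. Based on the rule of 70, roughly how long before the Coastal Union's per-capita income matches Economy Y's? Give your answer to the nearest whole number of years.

The growth-rate gap is 6.3% − 3% = 3.3 percentage points.
So the ratio between them halves every 70/3.3 ≈ 21.21 years.
A 4× gap closes after 2 halvings: 2 × 21.21 ≈ 42 years.

roughly 42 years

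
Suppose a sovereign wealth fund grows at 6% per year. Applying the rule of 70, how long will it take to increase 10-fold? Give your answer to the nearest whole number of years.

around 39 years

One doubling takes 70/6 = 11.67 years.
Reaching 10× takes log₂(10) ≈ 3.32 doublings.
3.32 × 11.67 ≈ 39 years.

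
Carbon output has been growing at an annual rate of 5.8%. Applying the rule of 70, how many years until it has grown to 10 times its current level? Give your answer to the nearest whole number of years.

One doubling takes 70/5.8 = 12.07 years.
10× is log₂ 10 ≈ 3.32 doublings, so ≈ 3.32 × 12.07 = 40 years.

40 years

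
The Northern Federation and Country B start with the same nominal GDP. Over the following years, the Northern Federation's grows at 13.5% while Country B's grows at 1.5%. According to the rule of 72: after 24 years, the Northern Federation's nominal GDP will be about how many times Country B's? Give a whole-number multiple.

16 times

the Northern Federation pulls ahead at 12 pp per year, so the ratio doubles every 72/12 ≈ 6.00 years.
In 24 years that's 4.00 doublings: 2^4.00 ≈ 16.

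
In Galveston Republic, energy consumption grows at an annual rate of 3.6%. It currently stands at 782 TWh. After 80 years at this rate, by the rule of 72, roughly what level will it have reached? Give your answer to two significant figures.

Doubling time ≈ 72/3.6 = 20.00 years.
80 years is 80/20.00 ≈ 4.00 doublings, a factor of 2^4.00 ≈ 16.00.
782 × 16.00 ≈ 13000 TWh.

roughly 13000 TWh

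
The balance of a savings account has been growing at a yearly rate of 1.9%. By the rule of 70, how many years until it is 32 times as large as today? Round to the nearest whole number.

≈ 184 years

At 1.9% it doubles every 70/1.9 ≈ 36.84 years.
32× is 5 doublings, so 5 × 36.84 ≈ 184 years.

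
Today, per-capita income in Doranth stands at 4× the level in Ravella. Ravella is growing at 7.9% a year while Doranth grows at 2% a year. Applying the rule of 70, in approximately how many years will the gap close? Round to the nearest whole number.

The growth-rate gap is 7.9% − 2% = 5.9 percentage points.
So the ratio between them halves every 70/5.9 ≈ 11.86 years.
A 4× gap closes after 2 halvings: 2 × 11.86 ≈ 24 years.

≈ 24 years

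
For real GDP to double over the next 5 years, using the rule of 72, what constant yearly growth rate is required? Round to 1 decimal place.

about 14.4% per year

72 / 5 ≈ 14.40, so about 14.4% per year.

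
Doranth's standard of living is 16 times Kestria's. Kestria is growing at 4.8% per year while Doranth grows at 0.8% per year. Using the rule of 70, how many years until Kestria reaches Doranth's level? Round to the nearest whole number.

≈ 70 years

The growth-rate gap is 4.8% − 0.8% = 4 percentage points.
So the ratio between them halves every 70/4 ≈ 17.50 years.
A 16 times gap closes after 4 halvings: 4 × 17.50 ≈ 70 years.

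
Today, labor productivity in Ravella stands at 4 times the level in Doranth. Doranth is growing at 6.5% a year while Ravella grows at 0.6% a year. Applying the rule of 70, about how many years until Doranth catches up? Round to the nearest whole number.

What matters is the difference: 5.9 pp.
Rule of 70 on the gap: the ratio halves every 70/5.9 ≈ 11.86 years.
A 4 times gap closes after 2 halvings: 2 × 11.86 ≈ 24 years.

about 24 years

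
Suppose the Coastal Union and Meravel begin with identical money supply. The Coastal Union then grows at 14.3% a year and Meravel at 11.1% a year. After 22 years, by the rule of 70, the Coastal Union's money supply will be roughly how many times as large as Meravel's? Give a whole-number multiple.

roughly 2 times

Only the 3.2-point difference matters.
70/3.2 ≈ 21.88 years per doubling of the ratio; 22 years gives 1.01 doublings, so ≈ 2×.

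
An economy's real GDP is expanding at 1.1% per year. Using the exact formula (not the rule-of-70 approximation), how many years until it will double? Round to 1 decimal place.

63.4 years

t = ln(2) / ln(1 + 0.011) = 0.6931 / 0.010940 ≈ 63.35.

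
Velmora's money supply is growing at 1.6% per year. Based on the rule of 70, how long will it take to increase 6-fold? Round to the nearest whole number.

At 1.6% it doubles every 70/1.6 ≈ 43.75 years.
6× is log₂ 6 ≈ 2.58 doublings, so ≈ 2.58 × 43.75 = 113 years.

roughly 113 years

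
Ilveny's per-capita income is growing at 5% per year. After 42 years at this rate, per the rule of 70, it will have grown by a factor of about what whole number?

Doubling time ≈ 70/5 = 14.00 years.
42/14.00 ≈ 3 doublings, so about 2^3 = 8×.

about 8 times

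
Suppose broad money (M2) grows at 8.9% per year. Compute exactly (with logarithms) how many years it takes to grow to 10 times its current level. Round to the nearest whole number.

t = ln(10) / ln(1 + 0.089) = 2.3026 / 0.085260 ≈ 27.01.
≈ 27 years.

27 years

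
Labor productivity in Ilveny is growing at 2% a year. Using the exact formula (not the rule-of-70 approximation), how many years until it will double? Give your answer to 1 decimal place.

35.0 years

t = ln(2) / ln(1 + 0.02) = 0.6931 / 0.019803 ≈ 35.00.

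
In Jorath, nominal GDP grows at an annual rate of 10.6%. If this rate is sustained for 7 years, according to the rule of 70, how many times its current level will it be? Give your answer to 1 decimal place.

≈ 2.1 times

Doubling time ≈ 70/10.6 = 6.60 years.
7 years / 6.60 ≈ 1.06 doublings → factor 2^1.06 ≈ 2.1.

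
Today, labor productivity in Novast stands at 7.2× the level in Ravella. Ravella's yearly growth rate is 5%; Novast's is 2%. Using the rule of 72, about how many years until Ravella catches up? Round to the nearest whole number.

The growth-rate gap is 5% − 2% = 3 percentage points.
So the ratio between them halves every 72/3 ≈ 24.00 years.
A 7.2× gap takes log₂(7.2) ≈ 2.85 halvings to close: 2.85 × 24.00 ≈ 68 years.

≈ 68 years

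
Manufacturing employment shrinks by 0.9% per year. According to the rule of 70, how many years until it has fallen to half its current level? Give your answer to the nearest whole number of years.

The rule works in reverse for decay: 70/0.9 ≈ 77.78 years to halve.

≈ 78 years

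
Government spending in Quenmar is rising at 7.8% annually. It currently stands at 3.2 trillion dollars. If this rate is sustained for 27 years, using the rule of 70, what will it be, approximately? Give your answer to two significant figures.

Doubling time ≈ 70/7.8 = 8.97 years.
27 years is 27/8.97 ≈ 3.01 doublings, a factor of 2^3.01 ≈ 8.06.
3.2 × 8.06 ≈ 26 trillion dollars.

about 26 trillion dollars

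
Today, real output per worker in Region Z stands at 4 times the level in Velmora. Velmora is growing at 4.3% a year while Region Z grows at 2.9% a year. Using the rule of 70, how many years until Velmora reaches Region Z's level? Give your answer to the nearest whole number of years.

Velmora gains on Region Z at 4.3% − 2.9% = 1.4 points a year.
At that relative rate the gap halves every 70/1.4 ≈ 50.00 years.
A 4 times gap closes after 2 halvings: 2 × 50.00 ≈ 100 years.

roughly 100 years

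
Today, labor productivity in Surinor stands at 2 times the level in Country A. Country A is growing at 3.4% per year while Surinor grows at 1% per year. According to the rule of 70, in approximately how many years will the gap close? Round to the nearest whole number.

The growth-rate gap is 3.4% − 1% = 2.4 percentage points.
So the ratio between them halves every 70/2.4 ≈ 29.17 years.
A 2 times gap closes after 1 halving: 1 × 29.17 ≈ 29 years.

29 years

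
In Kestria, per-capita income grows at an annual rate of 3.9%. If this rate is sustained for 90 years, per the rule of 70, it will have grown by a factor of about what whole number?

≈ 32 times

Doubling time ≈ 70/3.9 = 17.95 years.
90/17.95 ≈ 5 doublings, so about 2^5 = 32×.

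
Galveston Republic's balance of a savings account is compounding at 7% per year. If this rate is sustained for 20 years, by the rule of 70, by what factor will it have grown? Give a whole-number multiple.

approximately 4 times

At 7% one doubling takes ≈ 10.00 years; 20 years is 2 of them, so ×4.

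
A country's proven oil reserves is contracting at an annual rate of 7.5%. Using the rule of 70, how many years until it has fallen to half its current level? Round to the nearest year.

9 years

Falling at 7.5%, it halves about every 70/7.5 = 9.33 years.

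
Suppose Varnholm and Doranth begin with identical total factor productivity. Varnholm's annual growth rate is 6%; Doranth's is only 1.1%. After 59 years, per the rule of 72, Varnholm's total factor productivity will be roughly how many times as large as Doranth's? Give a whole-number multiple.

16 times

Varnholm pulls ahead at 4.9 pp per year, so the ratio doubles every 72/4.9 ≈ 14.69 years.
In 59 years that's 4.02 doublings: 2^4.02 ≈ 16.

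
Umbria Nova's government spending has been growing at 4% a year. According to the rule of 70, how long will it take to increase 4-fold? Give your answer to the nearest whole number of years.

At 4% it doubles every 70/4 ≈ 17.50 years.
4 = 2^2, so 2 doublings → 35 years.

≈ 35 years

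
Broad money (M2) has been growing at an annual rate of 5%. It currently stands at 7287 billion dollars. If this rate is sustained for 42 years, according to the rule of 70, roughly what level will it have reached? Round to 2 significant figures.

Doubling time ≈ 70/5 = 14.00 years.
42 years is 42/14.00 ≈ 3.00 doublings, a factor of 2^3.00 ≈ 8.00.
7287 × 8.00 ≈ 58000 billion dollars.

≈ 58000 billion dollars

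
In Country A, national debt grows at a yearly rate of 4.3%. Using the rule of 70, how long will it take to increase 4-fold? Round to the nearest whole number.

about 33 years

One doubling takes 70/4.3 = 16.28 years.
Getting to 4× needs 2 doublings: 2 × 16.28 ≈ 33 years.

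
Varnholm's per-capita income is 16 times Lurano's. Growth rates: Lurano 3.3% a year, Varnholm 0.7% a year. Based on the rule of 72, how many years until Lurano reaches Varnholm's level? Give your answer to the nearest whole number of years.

around 111 years

The growth-rate gap is 3.3% − 0.7% = 2.6 percentage points.
So the ratio between them halves every 72/2.6 ≈ 27.69 years.
A 16 times gap closes after 4 halvings: 4 × 27.69 ≈ 111 years.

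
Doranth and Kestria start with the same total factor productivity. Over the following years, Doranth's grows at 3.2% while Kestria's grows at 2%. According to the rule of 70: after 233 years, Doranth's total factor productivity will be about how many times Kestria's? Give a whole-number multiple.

≈ 16 times

Only the 1.2-point difference matters.
70/1.2 ≈ 58.33 years per doubling of the ratio; 233 years gives 3.99 doublings, so ≈ 16×.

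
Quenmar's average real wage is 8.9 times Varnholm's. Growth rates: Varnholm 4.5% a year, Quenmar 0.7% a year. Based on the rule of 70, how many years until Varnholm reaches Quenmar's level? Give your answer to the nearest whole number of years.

What matters is the difference: 3.8 pp.
Rule of 70 on the gap: the ratio halves every 70/3.8 ≈ 18.42 years.
An 8.9 times gap takes log₂(8.9) ≈ 3.15 halvings to close: 3.15 × 18.42 ≈ 58 years.

approximately 58 years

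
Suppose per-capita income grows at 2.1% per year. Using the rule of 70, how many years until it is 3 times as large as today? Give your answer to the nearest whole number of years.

Doubling time ≈ 70/2.1 = 33.33 years.
Reaching 3× takes log₂(3) ≈ 1.58 doublings.
1.58 × 33.33 ≈ 53 years.

53 years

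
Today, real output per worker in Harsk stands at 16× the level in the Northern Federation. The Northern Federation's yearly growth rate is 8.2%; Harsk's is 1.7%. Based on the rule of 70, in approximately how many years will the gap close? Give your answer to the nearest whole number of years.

The growth-rate gap is 8.2% − 1.7% = 6.5 percentage points.
So the ratio between them halves every 70/6.5 ≈ 10.77 years.
A 16× gap closes after 4 halvings: 4 × 10.77 ≈ 43 years.

about 43 years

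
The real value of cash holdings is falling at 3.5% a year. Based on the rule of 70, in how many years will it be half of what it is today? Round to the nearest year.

around 20 years

The rule works in reverse for decay: 70/3.5 ≈ 20.00 years to halve.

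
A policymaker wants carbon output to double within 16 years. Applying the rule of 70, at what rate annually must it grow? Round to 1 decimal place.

70 / 16 ≈ 4.38, so about 4.4% annually.

approximately 4.4% annually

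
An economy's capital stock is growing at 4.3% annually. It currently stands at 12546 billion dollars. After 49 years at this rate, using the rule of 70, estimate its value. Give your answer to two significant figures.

100000 billion dollars

Doubling time ≈ 70/4.3 = 16.28 years.
49 years is 49/16.28 ≈ 3.01 doublings, a factor of 2^3.01 ≈ 8.06.
12546 × 8.06 ≈ 100000 billion dollars.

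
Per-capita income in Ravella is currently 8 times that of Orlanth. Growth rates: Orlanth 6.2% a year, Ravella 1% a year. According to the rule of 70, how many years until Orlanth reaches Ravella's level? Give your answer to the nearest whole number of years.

about 40 years

What matters is the difference: 5.2 pp.
Rule of 70 on the gap: the ratio halves every 70/5.2 ≈ 13.46 years.
An 8 times gap closes after 3 halvings: 3 × 13.46 ≈ 40 years.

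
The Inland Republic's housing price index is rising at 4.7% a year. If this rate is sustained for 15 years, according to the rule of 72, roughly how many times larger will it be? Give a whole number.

At 4.7% one doubling takes ≈ 15.32 years; 15 years is 1 of them, so ×2.

around 2 times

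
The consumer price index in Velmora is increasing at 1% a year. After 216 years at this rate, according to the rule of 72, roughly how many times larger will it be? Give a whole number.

around 8 times

At 1% one doubling takes ≈ 72.00 years; 216 years is 3 of them, so ×8.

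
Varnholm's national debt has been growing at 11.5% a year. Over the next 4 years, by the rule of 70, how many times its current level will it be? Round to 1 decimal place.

Doubles every ≈ 6.09 years (70/11.5).
4 years is 0.66 doublings; 2^0.66 ≈ 1.6×.

1.6 times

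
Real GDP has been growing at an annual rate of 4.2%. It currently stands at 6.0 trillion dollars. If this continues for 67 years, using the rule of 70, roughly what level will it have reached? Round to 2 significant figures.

≈ 97 trillion dollars

It doubles every 70/4.2 ≈ 16.67 years, so 67 years is 4.02 doublings.
2^4.02 ≈ 16.22; 6.0 × 16.22 ≈ 97 trillion dollars.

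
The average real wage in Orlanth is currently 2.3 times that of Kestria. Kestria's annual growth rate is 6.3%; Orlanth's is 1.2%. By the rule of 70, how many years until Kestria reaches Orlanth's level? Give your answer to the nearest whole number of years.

roughly 16 years

The growth-rate gap is 6.3% − 1.2% = 5.1 percentage points.
So the ratio between them halves every 70/5.1 ≈ 13.73 years.
A 2.3 times gap takes log₂(2.3) ≈ 1.20 halvings to close: 1.20 × 13.73 ≈ 16 years.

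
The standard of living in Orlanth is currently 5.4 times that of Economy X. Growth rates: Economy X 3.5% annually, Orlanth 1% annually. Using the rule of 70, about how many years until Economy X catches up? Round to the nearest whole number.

What matters is the difference: 2.5 pp.
Rule of 70 on the gap: the ratio halves every 70/2.5 ≈ 28.00 years.
A 5.4 times gap takes log₂(5.4) ≈ 2.43 halvings to close: 2.43 × 28.00 ≈ 68 years.

approximately 68 years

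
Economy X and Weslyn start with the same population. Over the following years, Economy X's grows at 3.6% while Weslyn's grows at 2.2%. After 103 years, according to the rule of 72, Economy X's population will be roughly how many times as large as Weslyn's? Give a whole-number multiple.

4 times

Only the 1.4-point difference matters.
72/1.4 ≈ 51.43 years per doubling of the ratio; 103 years gives 2.00 doublings, so ≈ 4×.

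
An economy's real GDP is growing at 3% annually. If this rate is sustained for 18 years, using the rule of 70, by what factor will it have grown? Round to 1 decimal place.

about 1.7 times

Doubling time ≈ 70/3 = 23.33 years.
18 years / 23.33 ≈ 0.77 doublings → factor 2^0.77 ≈ 1.7.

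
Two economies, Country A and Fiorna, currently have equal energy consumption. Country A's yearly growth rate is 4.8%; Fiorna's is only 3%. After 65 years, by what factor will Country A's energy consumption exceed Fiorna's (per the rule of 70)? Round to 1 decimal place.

Rate gap = 4.8% − 3% = 1.8 points.
The ratio doubles every 70/1.8 ≈ 38.89 years.
65/38.89 ≈ 1.67 doublings → ratio ≈ 2^1.67 ≈ 3.2.

≈ 3.2 times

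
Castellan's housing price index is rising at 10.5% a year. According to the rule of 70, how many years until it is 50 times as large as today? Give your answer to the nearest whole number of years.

≈ 38 years

At 10.5% it doubles every 70/10.5 ≈ 6.67 years.
50× is log₂ 50 ≈ 5.64 doublings, so ≈ 5.64 × 6.67 = 38 years.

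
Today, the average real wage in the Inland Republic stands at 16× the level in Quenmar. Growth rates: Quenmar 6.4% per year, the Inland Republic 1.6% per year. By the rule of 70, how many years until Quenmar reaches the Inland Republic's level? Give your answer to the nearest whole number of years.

Quenmar gains on the Inland Republic at 6.4% − 1.6% = 4.8 points a year.
At that relative rate the gap halves every 70/4.8 ≈ 14.58 years.
A 16× gap closes after 4 halvings: 4 × 14.58 ≈ 58 years.

roughly 58 years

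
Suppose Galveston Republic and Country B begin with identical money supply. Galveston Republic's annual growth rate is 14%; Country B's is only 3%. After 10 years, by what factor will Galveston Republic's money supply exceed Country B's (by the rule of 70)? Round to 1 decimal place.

about 3.0 times

Only the 11-point difference matters.
70/11 ≈ 6.36 years per doubling of the ratio; 10 years gives 1.57 doublings, so ≈ 3.0×.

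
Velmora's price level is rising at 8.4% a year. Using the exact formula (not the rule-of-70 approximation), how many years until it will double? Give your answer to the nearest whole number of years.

9 years

t = ln(2) / ln(1 + 0.084) = 0.6931 / 0.080658 ≈ 8.59.
≈ 9 years.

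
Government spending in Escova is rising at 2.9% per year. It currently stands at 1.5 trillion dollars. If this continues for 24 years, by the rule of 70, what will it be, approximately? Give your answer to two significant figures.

roughly 3.0 trillion dollars

It doubles every 70/2.9 ≈ 24.14 years, so 24 years is 0.99 doublings.
2^0.99 ≈ 1.99; 1.5 × 1.99 ≈ 3.0 trillion dollars.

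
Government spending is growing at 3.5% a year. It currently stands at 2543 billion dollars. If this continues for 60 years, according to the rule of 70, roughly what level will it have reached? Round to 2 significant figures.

approximately 20000 billion dollars

It doubles every 70/3.5 ≈ 20.00 years, so 60 years is 3.00 doublings.
2^3.00 ≈ 8.00; 2543 × 8.00 ≈ 20000 billion dollars.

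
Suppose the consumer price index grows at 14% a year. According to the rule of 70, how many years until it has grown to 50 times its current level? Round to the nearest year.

≈ 28 years

One doubling takes 70/14 = 5.00 years.
Reaching 50× takes log₂(50) ≈ 5.64 doublings.
5.64 × 5.00 ≈ 28 years.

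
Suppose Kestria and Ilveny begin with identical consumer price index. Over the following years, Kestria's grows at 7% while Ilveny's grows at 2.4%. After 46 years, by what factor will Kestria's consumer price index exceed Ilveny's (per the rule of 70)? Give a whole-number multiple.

8 times

Rate gap = 7% − 2.4% = 4.6 points.
The ratio doubles every 70/4.6 ≈ 15.22 years.
46/15.22 ≈ 3.02 doublings → ratio ≈ 2^3.02 ≈ 8.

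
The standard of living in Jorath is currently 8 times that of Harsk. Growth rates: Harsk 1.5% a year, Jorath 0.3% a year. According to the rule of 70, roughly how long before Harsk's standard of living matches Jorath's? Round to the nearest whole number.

What matters is the difference: 1.2 pp.
Rule of 70 on the gap: the ratio halves every 70/1.2 ≈ 58.33 years.
An 8 times gap closes after 3 halvings: 3 × 58.33 ≈ 175 years.

175 years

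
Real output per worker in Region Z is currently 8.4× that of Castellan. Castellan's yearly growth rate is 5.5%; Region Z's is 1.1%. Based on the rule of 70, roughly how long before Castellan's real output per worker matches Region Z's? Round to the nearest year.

The growth-rate gap is 5.5% − 1.1% = 4.4 percentage points.
So the ratio between them halves every 70/4.4 ≈ 15.91 years.
An 8.4× gap takes log₂(8.4) ≈ 3.07 halvings to close: 3.07 × 15.91 ≈ 49 years.

49 years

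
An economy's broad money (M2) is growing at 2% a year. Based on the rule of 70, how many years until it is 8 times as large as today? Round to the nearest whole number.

roughly 105 years

Doubling time ≈ 70/2 = 35.00 years.
8 = 2^3, so 3 doublings → 105 years.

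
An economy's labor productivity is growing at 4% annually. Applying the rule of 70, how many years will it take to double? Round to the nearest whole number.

18 years

At 4%, doubling takes about 70/4 = 17.50 years.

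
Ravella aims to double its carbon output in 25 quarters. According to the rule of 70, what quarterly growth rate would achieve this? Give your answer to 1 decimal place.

about 2.8%

70 / 25 ≈ 2.80, so about 2.8% per quarter.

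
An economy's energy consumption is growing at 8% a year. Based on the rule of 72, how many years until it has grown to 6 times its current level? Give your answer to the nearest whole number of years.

23 years

One doubling takes 72/8 = 9.00 years.
6× is log₂ 6 ≈ 2.58 doublings, so ≈ 2.58 × 9.00 = 23 years.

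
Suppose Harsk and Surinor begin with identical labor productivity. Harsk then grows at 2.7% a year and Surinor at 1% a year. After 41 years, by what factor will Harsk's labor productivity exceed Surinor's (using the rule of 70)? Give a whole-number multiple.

Harsk pulls ahead at 1.7 pp per year, so the ratio doubles every 70/1.7 ≈ 41.18 years.
In 41 years that's 1.00 doublings: 2^1.00 ≈ 2.

roughly 2 times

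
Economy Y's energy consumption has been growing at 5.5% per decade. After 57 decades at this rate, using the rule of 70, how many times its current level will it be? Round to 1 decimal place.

≈ 22.3 times

Doubles every ≈ 12.73 decades (70/5.5).
57 decades is 4.48 doublings; 2^4.48 ≈ 22.3×.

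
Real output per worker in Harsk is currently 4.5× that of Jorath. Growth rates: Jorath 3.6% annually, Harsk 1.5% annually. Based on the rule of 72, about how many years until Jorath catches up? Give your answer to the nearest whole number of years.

What matters is the difference: 2.1 pp.
Rule of 72 on the gap: the ratio halves every 72/2.1 ≈ 34.29 years.
A 4.5× gap takes log₂(4.5) ≈ 2.17 halvings to close: 2.17 × 34.29 ≈ 74 years.

approximately 74 years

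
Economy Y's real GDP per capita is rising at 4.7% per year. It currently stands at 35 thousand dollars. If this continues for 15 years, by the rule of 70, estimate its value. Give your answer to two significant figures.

around 70 thousand dollars

Doubling time ≈ 70/4.7 = 14.89 years.
15 years is 15/14.89 ≈ 1.01 doublings, a factor of 2^1.01 ≈ 2.01.
35 × 2.01 ≈ 70 thousand dollars.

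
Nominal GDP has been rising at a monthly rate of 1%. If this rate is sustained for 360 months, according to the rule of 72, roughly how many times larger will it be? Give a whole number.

At 1% one doubling takes ≈ 72.00 months; 360 months is 5 of them, so ×32.

around 32 times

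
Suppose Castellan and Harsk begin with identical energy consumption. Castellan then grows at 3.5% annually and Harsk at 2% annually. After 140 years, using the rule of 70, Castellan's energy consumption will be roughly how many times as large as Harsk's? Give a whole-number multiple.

approximately 8 times

Only the 1.5-point difference matters.
70/1.5 ≈ 46.67 years per doubling of the ratio; 140 years gives 3.00 doublings, so ≈ 8×.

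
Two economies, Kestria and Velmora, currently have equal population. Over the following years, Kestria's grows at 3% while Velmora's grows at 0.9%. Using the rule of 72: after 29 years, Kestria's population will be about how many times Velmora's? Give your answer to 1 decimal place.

≈ 1.8 times

Kestria pulls ahead at 2.1 pp per year, so the ratio doubles every 72/2.1 ≈ 34.29 years.
In 29 years that's 0.85 doublings: 2^0.85 ≈ 1.8.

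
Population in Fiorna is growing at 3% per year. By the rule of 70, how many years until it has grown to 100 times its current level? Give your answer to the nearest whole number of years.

roughly 155 years

Doubling time ≈ 70/3 = 23.33 years.
100× is log₂ 100 ≈ 6.64 doublings, so ≈ 6.64 × 23.33 = 155 years.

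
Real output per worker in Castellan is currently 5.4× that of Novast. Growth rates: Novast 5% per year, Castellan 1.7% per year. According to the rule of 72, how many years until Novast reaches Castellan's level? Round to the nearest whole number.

The growth-rate gap is 5% − 1.7% = 3.3 percentage points.
So the ratio between them halves every 72/3.3 ≈ 21.82 years.
A 5.4× gap takes log₂(5.4) ≈ 2.43 halvings to close: 2.43 × 21.82 ≈ 53 years.

roughly 53 years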